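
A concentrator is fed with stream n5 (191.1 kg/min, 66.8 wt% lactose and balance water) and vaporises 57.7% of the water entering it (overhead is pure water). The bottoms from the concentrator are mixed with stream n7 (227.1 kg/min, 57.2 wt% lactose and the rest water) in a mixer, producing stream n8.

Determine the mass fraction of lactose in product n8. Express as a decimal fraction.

0.675

Vapour removed = 0.577×0.332×191.1 = 36.608 kg/min; concentrate = 154.49 kg/min.
lactose reaching the mixer = 127.65 (from concentrate) + 227.1×0.572 = 257.56 kg/min.
Product flow = 154.49 + 227.1 = 381.59 kg/min; lactose fraction = 0.675.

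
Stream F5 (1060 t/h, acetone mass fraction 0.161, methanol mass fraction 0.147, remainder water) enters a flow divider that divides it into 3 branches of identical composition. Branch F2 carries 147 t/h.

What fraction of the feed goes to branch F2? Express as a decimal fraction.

0.139

Fraction to F2 = 147/1060 = 0.1387.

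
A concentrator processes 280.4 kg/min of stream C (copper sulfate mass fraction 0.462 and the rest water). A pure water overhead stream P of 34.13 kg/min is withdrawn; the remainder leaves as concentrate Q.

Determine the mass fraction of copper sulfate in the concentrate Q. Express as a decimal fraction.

copper sulfate is not removed: 280.4×0.462 = 129.54 kg/min of copper sulfate enters Q.
Concentrate = 280.4 − 34.13 = 246.27 kg/min.
Mass fraction = 129.54/246.27 = 0.526.

0.526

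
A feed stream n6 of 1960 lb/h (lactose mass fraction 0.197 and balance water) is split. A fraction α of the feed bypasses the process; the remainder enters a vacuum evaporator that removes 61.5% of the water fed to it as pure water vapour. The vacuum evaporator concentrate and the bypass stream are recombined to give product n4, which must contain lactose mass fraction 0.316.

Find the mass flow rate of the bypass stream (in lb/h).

All 1960×0.197 = 386.12 lb/h of lactose reaches n4, so n4 = 386.12/0.316 = 1221.9 lb/h and vapour = 738.1 lb/h.
The evaporator receives (1−α)·1960 of feed at 0.803 water and removes 0.615 of that water:
0.615×0.803×(1−α)×1960 = 738.1
(1−α) = 738.1/967.94 = 0.7626;  α = 0.2374.
Bypass flow = 0.2374×1960 = 465.4 lb/h.

465.4 lb/h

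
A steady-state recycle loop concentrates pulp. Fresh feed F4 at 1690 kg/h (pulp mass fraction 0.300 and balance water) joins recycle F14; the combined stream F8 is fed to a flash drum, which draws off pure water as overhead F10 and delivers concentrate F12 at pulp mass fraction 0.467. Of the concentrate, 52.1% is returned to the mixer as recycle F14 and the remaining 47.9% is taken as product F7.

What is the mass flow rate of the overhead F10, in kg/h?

Overall pulp balance (none leaves overhead): pulp in fresh feed = pulp in product, i.e. 1690×0.300 = (1−0.521)·F12·0.467.
F12 = 507/(0.467×0.479) = 2266.5 kg/h.
Recycle F14 = 0.521×2266.5 = 1180.8 kg/h.
Combined feed F8 = 1690 + 1180.8 = 2870.8 kg/h.
Overhead F10 = F8 − F12 = 2870.8 − 2266.5 = 604.35 kg/h.

604.3 kg/h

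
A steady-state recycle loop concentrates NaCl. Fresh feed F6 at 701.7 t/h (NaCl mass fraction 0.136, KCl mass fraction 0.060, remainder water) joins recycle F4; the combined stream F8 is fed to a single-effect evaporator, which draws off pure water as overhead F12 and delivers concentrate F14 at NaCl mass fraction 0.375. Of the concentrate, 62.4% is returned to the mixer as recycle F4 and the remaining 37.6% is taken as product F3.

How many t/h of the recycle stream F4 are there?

Overall NaCl balance (none leaves overhead): NaCl in fresh feed = NaCl in product, i.e. 701.7×0.136 = (1−0.624)·F14·0.375.
F14 = 95.431/(0.375×0.376) = 676.82 t/h.
Recycle F4 = 0.624×676.82 = 422.33 t/h.

422.3 t/h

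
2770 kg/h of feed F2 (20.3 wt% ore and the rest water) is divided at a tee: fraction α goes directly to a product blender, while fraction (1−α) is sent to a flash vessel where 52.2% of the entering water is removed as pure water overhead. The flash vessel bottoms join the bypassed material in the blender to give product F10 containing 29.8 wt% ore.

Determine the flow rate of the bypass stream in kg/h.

647.4 kg/h

All 2770×0.203 = 562.31 kg/h of ore reaches F10, so F10 = 562.31/0.298 = 1886.9 kg/h and vapour = 883.05 kg/h.
The evaporator receives (1−α)·2770 of feed at 0.797 water and removes 0.522 of that water:
0.522×0.797×(1−α)×2770 = 883.05
(1−α) = 883.05/1152.4 = 0.7663;  α = 0.2337.
Bypass flow = 0.2337×2770 = 647.45 kg/h.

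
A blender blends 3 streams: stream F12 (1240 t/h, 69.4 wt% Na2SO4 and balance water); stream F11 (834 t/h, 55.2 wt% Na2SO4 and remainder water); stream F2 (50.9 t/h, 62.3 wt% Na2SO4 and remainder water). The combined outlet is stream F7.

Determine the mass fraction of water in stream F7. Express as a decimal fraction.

Total flow out = 1240 + 834 + 50.9 = 2124.9 t/h.
water in = 1240×0.306 + 834×0.448 + 50.9×0.377 = 772.26 t/h.
water mass fraction in F7 = 772.26/2124.9 = 0.363.

0.363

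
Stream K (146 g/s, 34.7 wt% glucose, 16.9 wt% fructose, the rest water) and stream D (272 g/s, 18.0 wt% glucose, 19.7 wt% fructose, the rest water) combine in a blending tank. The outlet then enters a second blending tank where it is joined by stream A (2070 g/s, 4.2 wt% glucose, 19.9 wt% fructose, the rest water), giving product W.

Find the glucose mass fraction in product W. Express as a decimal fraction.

0.075

Overall, product flow = 2488 g/s.
glucose in = 146×0.347 + 272×0.180 + 2070×0.042 = 186.56 g/s.
glucose fraction in W = 0.075.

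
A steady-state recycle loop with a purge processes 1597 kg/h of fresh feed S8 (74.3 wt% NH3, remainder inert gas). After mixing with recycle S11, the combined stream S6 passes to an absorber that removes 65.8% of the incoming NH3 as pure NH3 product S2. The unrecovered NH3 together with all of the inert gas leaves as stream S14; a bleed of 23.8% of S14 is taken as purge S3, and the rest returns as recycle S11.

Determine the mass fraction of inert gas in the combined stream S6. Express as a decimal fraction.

inert gas enters only via S8 and leaves only via the purge: 1597×0.257 = 0.238×(inert gas in S14), and the absorber passes all inert gas, so inert gas in S6 = inert gas in S14 = 1724.5 kg/h.
NH3 in S6: m_A = 1597×0.743 + (1−0.238)·(1−0.658)·m_A, so m_A = 1186.6/0.7394 = 1604.8 kg/h.
S6 = 1604.8 + 1724.5 = 3329.3 kg/h.
inert gas fraction in S6 = 1724.5/3329.3 = 0.518.

0.518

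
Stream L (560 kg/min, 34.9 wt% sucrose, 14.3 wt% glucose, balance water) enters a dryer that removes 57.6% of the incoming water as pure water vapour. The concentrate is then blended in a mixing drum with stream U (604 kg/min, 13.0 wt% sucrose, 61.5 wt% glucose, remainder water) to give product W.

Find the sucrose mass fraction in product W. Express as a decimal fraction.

Vapour removed = 0.576×0.508×560 = 163.86 kg/min; concentrate = 396.14 kg/min.
sucrose reaching the mixer = 195.44 (from concentrate) + 604×0.130 = 273.96 kg/min.
Product flow = 396.14 + 604 = 1000.1 kg/min; sucrose fraction = 0.2739.

0.2739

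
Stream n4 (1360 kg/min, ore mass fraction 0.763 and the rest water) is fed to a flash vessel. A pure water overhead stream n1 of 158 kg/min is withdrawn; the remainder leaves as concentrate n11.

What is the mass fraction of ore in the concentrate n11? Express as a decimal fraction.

0.863

ore is not removed: 1360×0.763 = 1037.7 kg/min of ore enters n11.
Concentrate = 1360 − 158 = 1202 kg/min.
Mass fraction = 1037.7/1202 = 0.863.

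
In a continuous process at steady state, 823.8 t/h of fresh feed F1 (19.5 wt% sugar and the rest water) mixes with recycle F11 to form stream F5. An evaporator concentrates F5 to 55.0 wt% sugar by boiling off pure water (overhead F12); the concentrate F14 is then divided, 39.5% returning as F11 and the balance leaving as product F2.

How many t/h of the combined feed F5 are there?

1014 t/h

Overall sugar balance (none leaves overhead): sugar in fresh feed = sugar in product, i.e. 823.8×0.195 = (1−0.395)·F14·0.550.
F14 = 160.64/(0.550×0.605) = 482.77 t/h.
Recycle F11 = 0.395×482.77 = 190.69 t/h.
Combined feed F5 = 823.8 + 190.69 = 1014.5 t/h.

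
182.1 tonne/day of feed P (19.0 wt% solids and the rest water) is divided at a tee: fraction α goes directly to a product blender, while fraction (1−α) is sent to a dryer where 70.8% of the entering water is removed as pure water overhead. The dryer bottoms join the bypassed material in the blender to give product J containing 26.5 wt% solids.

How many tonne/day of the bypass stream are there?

92.23 tonne/day

All 182.1×0.190 = 34.599 tonne/day of solids reaches J, so J = 34.599/0.265 = 130.56 tonne/day and vapour = 51.538 tonne/day.
The evaporator receives (1−α)·182.1 of feed at 0.810 water and removes 0.708 of that water:
0.708×0.810×(1−α)×182.1 = 51.538
(1−α) = 51.538/104.43 = 0.4935;  α = 0.5065.
Bypass flow = 0.5065×182.1 = 92.232 tonne/day.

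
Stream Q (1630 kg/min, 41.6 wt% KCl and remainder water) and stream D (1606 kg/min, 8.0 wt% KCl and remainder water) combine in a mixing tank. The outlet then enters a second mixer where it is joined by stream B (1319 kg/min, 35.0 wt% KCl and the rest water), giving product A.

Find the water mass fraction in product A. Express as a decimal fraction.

Overall, product flow = 4555 kg/min.
water in = 1630×0.584 + 1606×0.920 + 1319×0.650 = 3286.8 kg/min.
water fraction in A = 0.722.

0.722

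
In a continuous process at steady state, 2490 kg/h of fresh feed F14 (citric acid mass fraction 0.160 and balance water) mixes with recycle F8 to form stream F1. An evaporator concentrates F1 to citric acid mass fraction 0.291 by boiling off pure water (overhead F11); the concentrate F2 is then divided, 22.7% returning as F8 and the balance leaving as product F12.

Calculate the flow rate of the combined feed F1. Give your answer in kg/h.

2892 kg/h

Overall citric acid balance (none leaves overhead): citric acid in fresh feed = citric acid in product, i.e. 2490×0.160 = (1−0.227)·F2·0.291.
F2 = 398.4/(0.291×0.773) = 1771.1 kg/h.
Recycle F8 = 0.227×1771.1 = 402.04 kg/h.
Combined feed F1 = 2490 + 402.04 = 2892 kg/h.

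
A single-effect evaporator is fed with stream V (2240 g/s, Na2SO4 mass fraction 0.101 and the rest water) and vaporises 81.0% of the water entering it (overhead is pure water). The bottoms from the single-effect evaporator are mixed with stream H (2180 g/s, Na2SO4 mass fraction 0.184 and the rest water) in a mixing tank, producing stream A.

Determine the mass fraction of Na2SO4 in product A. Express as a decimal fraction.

Vapour removed = 0.810×0.899×2240 = 1631.1 g/s; concentrate = 608.85 g/s.
Na2SO4 reaching the mixer = 226.24 (from concentrate) + 2180×0.184 = 627.36 g/s.
Product flow = 608.85 + 2180 = 2788.9 g/s; Na2SO4 fraction = 0.225.

0.225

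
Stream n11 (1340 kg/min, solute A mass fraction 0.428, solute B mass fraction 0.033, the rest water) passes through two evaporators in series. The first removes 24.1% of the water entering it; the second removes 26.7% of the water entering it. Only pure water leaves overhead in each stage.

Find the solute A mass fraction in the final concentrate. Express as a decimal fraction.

0.563

water in feed = 1340×0.539 = 722.26 kg/min.
After stage 1: water left = (1−0.241)×722.26 = 548.2; stream total = 1165.9 kg/min.
After stage 2: water left = (1−0.267)×548.2 = 401.83; final concentrate = 1019.6 kg/min.
solute A fraction = 573.52/1019.6 = 0.563.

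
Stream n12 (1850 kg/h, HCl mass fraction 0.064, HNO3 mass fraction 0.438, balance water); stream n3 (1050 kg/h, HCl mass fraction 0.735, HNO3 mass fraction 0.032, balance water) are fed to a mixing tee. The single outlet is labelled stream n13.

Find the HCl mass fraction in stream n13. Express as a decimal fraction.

0.307

Total flow out = 1850 + 1050 = 2900 kg/h.
HCl in = 1850×0.064 + 1050×0.735 = 890.15 kg/h.
HCl mass fraction in n13 = 890.15/2900 = 0.307.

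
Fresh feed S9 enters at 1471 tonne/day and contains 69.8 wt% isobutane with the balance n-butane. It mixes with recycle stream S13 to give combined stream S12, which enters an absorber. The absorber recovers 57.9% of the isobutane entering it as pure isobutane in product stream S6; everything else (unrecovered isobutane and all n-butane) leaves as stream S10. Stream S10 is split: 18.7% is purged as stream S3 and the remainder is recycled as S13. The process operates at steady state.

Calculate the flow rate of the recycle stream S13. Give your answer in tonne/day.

n-butane enters only via S9 and leaves only via the purge: 1471×0.302 = 0.187×(n-butane in S10), and the absorber passes all n-butane, so n-butane in S12 = n-butane in S10 = 2375.6 tonne/day.
isobutane in S12: m_A = 1471×0.698 + (1−0.187)·(1−0.579)·m_A, so m_A = 1026.8/0.6577 = 1561.1 tonne/day.
S10 = (1−0.579)×1561.1 + 2375.6 = 3032.8 tonne/day.
Recycle S13 = (1−0.187)×3032.8 = 2465.7 tonne/day.

2466 tonne/day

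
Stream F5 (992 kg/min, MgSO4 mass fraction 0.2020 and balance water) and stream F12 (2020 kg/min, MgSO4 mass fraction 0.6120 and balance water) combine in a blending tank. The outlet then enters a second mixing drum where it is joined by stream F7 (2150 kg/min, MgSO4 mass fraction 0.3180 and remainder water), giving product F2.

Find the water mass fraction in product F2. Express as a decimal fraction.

Overall, product flow = 5162 kg/min.
water in = 992×0.798 + 2020×0.388 + 2150×0.682 = 3041.7 kg/min.
water fraction in F2 = 0.5892.

0.5892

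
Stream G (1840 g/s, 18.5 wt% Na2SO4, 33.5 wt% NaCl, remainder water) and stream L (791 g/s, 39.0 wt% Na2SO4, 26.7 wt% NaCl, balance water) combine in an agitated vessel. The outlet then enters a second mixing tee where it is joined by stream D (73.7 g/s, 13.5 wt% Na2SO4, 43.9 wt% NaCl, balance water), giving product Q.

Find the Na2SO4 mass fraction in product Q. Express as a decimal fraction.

0.2436

Overall, product flow = 2704.7 g/s.
Na2SO4 in = 1840×0.185 + 791×0.390 + 73.7×0.135 = 658.84 g/s.
Na2SO4 fraction in Q = 0.2436.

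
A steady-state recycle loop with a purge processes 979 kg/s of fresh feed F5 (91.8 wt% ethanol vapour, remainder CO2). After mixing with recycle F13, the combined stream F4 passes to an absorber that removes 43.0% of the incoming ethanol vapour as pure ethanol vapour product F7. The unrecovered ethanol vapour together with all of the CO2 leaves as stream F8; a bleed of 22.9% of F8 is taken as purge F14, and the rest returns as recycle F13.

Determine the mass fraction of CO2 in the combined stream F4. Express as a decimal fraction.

0.1794

CO2 enters only via F5 and leaves only via the purge: 979×0.082 = 0.229×(CO2 in F8), and the absorber passes all CO2, so CO2 in F4 = CO2 in F8 = 350.56 kg/s.
ethanol vapour in F4: m_A = 979×0.918 + (1−0.229)·(1−0.430)·m_A, so m_A = 898.72/0.5605 = 1603.3 kg/s.
F4 = 1603.3 + 350.56 = 1953.9 kg/s.
CO2 fraction in F4 = 350.56/1953.9 = 0.1794.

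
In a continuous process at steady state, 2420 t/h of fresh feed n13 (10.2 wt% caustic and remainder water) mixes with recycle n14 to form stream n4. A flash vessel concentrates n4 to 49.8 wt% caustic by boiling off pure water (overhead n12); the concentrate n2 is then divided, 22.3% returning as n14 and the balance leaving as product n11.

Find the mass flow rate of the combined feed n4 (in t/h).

2562 t/h

Overall caustic balance (none leaves overhead): caustic in fresh feed = caustic in product, i.e. 2420×0.102 = (1−0.223)·n2·0.498.
n2 = 246.84/(0.498×0.777) = 637.92 t/h.
Recycle n14 = 0.223×637.92 = 142.26 t/h.
Combined feed n4 = 2420 + 142.26 = 2562.3 t/h.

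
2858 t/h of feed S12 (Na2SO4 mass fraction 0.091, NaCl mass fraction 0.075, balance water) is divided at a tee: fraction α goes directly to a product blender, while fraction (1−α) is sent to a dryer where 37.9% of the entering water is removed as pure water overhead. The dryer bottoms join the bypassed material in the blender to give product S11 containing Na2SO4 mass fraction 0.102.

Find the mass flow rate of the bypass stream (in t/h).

1883 t/h

All 2858×0.091 = 260.08 t/h of Na2SO4 reaches S11, so S11 = 260.08/0.102 = 2549.8 t/h and vapour = 308.22 t/h.
The evaporator receives (1−α)·2858 of feed at 0.834 water and removes 0.379 of that water:
0.379×0.834×(1−α)×2858 = 308.22
(1−α) = 308.22/903.37 = 0.3412;  α = 0.6588.
Bypass flow = 0.6588×2858 = 1882.9 t/h.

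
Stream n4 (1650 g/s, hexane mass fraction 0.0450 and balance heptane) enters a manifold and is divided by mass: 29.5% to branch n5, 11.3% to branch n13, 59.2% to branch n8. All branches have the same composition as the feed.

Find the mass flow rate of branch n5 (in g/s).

486.8 g/s

Branch n5 flow = 0.295×1650 = 486.75 g/s.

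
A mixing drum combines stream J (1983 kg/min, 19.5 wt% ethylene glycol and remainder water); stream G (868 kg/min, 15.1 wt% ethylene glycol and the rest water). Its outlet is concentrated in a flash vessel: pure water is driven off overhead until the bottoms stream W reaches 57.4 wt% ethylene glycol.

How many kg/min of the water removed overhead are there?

ethylene glycol entering = 1983×0.195 + 868×0.151 = 517.75 kg/min.
All ethylene glycol reports to W, so W = 517.75/0.574 = 902.01 kg/min.
Total feed = 2851 kg/min; overhead = 2851 − 902.01 = 1949 kg/min.

1949 kg/min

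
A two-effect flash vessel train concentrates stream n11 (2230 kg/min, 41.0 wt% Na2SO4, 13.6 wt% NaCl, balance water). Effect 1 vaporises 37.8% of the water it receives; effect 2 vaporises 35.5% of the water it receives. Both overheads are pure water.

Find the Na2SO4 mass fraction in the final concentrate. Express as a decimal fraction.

water in feed = 2230×0.454 = 1012.4 kg/min.
After stage 1: water left = (1−0.378)×1012.4 = 629.73; stream total = 1847.3 kg/min.
After stage 2: water left = (1−0.355)×629.73 = 406.17; final concentrate = 1623.8 kg/min.
Na2SO4 fraction = 914.3/1623.8 = 0.563.

0.563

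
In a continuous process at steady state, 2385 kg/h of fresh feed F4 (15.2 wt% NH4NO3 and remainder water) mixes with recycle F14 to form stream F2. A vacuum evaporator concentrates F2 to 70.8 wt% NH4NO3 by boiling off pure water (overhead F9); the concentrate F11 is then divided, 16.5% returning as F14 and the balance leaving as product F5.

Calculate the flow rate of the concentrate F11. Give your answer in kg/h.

613.2 kg/h

Overall NH4NO3 balance (none leaves overhead): NH4NO3 in fresh feed = NH4NO3 in product, i.e. 2385×0.152 = (1−0.165)·F11·0.708.
F11 = 362.52/(0.708×0.835) = 613.21 kg/h.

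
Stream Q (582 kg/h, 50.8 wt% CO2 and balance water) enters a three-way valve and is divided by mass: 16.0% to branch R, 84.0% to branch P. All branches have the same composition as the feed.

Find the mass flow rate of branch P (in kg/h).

Branch P flow = 0.840×582 = 488.88 kg/h.

488.9 kg/h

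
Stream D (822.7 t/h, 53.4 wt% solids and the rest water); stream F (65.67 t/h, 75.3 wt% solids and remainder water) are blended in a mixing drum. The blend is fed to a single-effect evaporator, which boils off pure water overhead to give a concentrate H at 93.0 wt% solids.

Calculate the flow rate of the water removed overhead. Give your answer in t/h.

solids entering = 822.7×0.534 + 65.67×0.753 = 488.77 t/h.
All solids reports to H, so H = 488.77/0.930 = 525.56 t/h.
Total feed = 888.37 t/h; overhead = 888.37 − 525.56 = 362.81 t/h.

362.8 t/h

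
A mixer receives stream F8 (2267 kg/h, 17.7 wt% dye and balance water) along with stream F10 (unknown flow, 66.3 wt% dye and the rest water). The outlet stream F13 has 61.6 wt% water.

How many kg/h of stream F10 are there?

1682 kg/h

Let F10 be the unknown flow. Total out = 2267 + F10.
water balance: 1865.7 + 0.337·F10 = 0.616·(2267 + F10)
(0.337 − 0.616)·F10 = 0.616×2267 − 1865.7 = -469.27
F10 = -469.27 / -0.279 = 1682 kg/h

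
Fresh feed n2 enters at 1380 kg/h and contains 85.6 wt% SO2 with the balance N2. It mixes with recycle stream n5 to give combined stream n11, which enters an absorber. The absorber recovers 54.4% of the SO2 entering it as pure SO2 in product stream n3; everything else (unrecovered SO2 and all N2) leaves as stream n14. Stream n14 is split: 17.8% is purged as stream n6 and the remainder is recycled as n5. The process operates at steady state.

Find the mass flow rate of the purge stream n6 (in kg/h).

N2 enters only via n2 and leaves only via the purge: 1380×0.144 = 0.178×(N2 in n14), and the absorber passes all N2, so N2 in n11 = N2 in n14 = 1116.4 kg/h.
SO2 in n11: m_A = 1380×0.856 + (1−0.178)·(1−0.544)·m_A, so m_A = 1181.3/0.6252 = 1889.5 kg/h.
n14 = (1−0.544)×1889.5 + 1116.4 = 1978 kg/h.
Purge n6 = 0.178×1978 = 352.09 kg/h.

352.1 kg/h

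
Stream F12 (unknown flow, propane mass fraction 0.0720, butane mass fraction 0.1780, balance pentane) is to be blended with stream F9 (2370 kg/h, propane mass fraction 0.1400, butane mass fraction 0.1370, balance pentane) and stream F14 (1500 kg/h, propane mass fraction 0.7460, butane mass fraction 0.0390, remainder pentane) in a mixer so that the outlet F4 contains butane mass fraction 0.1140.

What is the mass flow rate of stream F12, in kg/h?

906.1 kg/h

Let F12 be the unknown flow. Total out = 3870 + F12.
butane balance: 383.19 + 0.178·F12 = 0.114·(3870 + F12)
(0.178 − 0.114)·F12 = 0.114×3870 − 383.19 = 57.99
F12 = 57.99 / 0.064 = 906.09 kg/h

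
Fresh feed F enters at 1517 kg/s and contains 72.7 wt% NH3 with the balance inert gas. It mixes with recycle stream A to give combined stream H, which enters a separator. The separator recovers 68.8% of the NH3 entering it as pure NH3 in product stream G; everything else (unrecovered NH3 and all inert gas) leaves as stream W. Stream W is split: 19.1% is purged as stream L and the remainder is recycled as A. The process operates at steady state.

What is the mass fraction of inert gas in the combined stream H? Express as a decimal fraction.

inert gas enters only via F and leaves only via the purge: 1517×0.273 = 0.191×(inert gas in W), and the separator passes all inert gas, so inert gas in H = inert gas in W = 2168.3 kg/s.
NH3 in H: m_A = 1517×0.727 + (1−0.191)·(1−0.688)·m_A, so m_A = 1102.9/0.7476 = 1475.2 kg/s.
H = 1475.2 + 2168.3 = 3643.5 kg/s.
inert gas fraction in H = 2168.3/3643.5 = 0.5951.

0.5951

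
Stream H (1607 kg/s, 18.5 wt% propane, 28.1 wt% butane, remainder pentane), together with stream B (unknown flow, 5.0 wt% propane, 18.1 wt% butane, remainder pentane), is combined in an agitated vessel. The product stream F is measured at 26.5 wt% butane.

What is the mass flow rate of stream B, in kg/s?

306.1 kg/s

Let B be the unknown flow. Total out = 1607 + B.
butane balance: 451.57 + 0.181·B = 0.265·(1607 + B)
(0.181 − 0.265)·B = 0.265×1607 − 451.57 = -25.712
B = -25.712 / -0.084 = 306.1 kg/s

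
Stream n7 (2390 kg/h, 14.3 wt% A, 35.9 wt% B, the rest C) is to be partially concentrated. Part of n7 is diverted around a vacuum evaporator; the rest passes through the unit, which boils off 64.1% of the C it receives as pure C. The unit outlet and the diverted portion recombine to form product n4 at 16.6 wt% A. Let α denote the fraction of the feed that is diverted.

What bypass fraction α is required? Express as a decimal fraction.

0.566

All 2390×0.143 = 341.77 kg/h of A reaches n4, so n4 = 341.77/0.166 = 2058.9 kg/h and vapour = 331.14 kg/h.
The evaporator receives (1−α)·2390 of feed at 0.498 C and removes 0.641 of that C:
0.641×0.498×(1−α)×2390 = 331.14
(1−α) = 331.14/762.93 = 0.4340;  α = 0.5660.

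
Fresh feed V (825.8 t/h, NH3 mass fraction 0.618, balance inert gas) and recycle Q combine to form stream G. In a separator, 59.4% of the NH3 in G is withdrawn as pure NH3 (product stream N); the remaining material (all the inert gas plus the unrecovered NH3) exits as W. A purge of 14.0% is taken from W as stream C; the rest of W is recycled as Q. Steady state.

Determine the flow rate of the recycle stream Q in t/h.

2212 t/h

inert gas enters only via V and leaves only via the purge: 825.8×0.382 = 0.140×(inert gas in W), and the separator passes all inert gas, so inert gas in G = inert gas in W = 2253.3 t/h.
NH3 in G: m_A = 825.8×0.618 + (1−0.140)·(1−0.594)·m_A, so m_A = 510.34/0.6508 = 784.13 t/h.
W = (1−0.594)×784.13 + 2253.3 = 2571.6 t/h.
Recycle Q = (1−0.140)×2571.6 = 2211.6 t/h.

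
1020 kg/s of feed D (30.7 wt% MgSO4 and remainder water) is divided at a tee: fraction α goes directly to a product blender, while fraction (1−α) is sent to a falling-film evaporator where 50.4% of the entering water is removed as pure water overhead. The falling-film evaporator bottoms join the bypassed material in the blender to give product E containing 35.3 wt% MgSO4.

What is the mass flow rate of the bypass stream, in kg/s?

All 1020×0.307 = 313.14 kg/s of MgSO4 reaches E, so E = 313.14/0.353 = 887.08 kg/s and vapour = 132.92 kg/s.
The evaporator receives (1−α)·1020 of feed at 0.693 water and removes 0.504 of that water:
0.504×0.693×(1−α)×1020 = 132.92
(1−α) = 132.92/356.26 = 0.3731;  α = 0.6269.
Bypass flow = 0.6269×1020 = 639.44 kg/s.

639.4 kg/s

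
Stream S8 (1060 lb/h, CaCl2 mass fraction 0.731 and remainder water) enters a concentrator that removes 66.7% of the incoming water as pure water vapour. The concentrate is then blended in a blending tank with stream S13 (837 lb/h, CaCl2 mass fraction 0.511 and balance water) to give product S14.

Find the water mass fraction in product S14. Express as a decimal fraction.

0.295

Vapour removed = 0.667×0.269×1060 = 190.19 lb/h; concentrate = 869.81 lb/h.
water reaching the mixer = 94.952 (from concentrate) + 837×0.489 = 504.24 lb/h.
Product flow = 869.81 + 837 = 1706.8 lb/h; water fraction = 0.295.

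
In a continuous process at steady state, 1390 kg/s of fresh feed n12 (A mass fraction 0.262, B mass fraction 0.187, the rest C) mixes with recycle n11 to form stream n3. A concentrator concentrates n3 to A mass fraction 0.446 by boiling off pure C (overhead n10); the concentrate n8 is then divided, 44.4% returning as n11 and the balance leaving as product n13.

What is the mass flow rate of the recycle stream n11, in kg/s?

652.1 kg/s

Overall A balance (none leaves overhead): A in fresh feed = A in product, i.e. 1390×0.262 = (1−0.444)·n8·0.446.
n8 = 364.18/(0.446×0.556) = 1468.6 kg/s.
Recycle n11 = 0.444×1468.6 = 652.06 kg/s.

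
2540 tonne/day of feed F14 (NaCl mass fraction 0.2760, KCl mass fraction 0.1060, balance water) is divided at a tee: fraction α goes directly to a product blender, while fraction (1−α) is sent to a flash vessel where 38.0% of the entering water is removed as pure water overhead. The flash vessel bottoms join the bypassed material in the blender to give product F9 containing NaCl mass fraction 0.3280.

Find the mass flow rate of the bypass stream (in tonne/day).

All 2540×0.276 = 701.04 tonne/day of NaCl reaches F9, so F9 = 701.04/0.328 = 2137.3 tonne/day and vapour = 402.68 tonne/day.
The evaporator receives (1−α)·2540 of feed at 0.618 water and removes 0.380 of that water:
0.380×0.618×(1−α)×2540 = 402.68
(1−α) = 402.68/596.49 = 0.6751;  α = 0.3249.
Bypass flow = 0.3249×2540 = 825.29 tonne/day.

825.3 tonne/day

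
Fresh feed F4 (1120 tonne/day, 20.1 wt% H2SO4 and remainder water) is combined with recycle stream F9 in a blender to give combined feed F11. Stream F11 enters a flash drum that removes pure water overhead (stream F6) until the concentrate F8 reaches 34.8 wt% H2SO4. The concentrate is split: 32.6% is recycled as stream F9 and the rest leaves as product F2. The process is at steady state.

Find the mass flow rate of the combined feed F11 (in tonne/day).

Overall H2SO4 balance (none leaves overhead): H2SO4 in fresh feed = H2SO4 in product, i.e. 1120×0.201 = (1−0.326)·F8·0.348.
F8 = 225.12/(0.348×0.674) = 959.79 tonne/day.
Recycle F9 = 0.326×959.79 = 312.89 tonne/day.
Combined feed F11 = 1120 + 312.89 = 1432.9 tonne/day.

1433 tonne/day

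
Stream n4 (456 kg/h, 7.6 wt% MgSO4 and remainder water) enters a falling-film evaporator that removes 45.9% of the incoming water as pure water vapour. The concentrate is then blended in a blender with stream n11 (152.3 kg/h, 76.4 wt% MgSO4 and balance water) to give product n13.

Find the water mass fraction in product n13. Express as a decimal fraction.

0.636

Vapour removed = 0.459×0.924×456 = 193.4 kg/h; concentrate = 262.6 kg/h.
water reaching the mixer = 227.95 (from concentrate) + 152.3×0.236 = 263.89 kg/h.
Product flow = 262.6 + 152.3 = 414.9 kg/h; water fraction = 0.636.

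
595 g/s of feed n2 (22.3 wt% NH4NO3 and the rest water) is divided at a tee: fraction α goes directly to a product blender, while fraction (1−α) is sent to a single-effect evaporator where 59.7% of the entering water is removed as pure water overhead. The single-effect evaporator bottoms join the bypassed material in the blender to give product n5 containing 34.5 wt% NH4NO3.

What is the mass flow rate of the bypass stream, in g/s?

141.4 g/s

All 595×0.223 = 132.69 g/s of NH4NO3 reaches n5, so n5 = 132.69/0.345 = 384.59 g/s and vapour = 210.41 g/s.
The evaporator receives (1−α)·595 of feed at 0.777 water and removes 0.597 of that water:
0.597×0.777×(1−α)×595 = 210.41
(1−α) = 210.41/276 = 0.7623;  α = 0.2377.
Bypass flow = 0.2377×595 = 141.41 g/s.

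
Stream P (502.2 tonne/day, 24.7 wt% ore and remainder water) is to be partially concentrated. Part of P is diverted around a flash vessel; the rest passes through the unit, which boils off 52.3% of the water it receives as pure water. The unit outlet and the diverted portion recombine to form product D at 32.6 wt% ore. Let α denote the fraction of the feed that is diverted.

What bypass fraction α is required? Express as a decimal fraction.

0.385

All 502.2×0.247 = 124.04 tonne/day of ore reaches D, so D = 124.04/0.326 = 380.5 tonne/day and vapour = 121.7 tonne/day.
The evaporator receives (1−α)·502.2 of feed at 0.753 water and removes 0.523 of that water:
0.523×0.753×(1−α)×502.2 = 121.7
(1−α) = 121.7/197.78 = 0.6153;  α = 0.3847.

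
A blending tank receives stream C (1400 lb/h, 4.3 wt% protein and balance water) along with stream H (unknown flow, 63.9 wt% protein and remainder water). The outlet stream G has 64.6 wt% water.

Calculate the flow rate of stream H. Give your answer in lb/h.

Let H be the unknown flow. Total out = 1400 + H.
water balance: 1339.8 + 0.361·H = 0.646·(1400 + H)
(0.361 − 0.646)·H = 0.646×1400 − 1339.8 = -435.4
H = -435.4 / -0.285 = 1527.7 lb/h

1528 lb/h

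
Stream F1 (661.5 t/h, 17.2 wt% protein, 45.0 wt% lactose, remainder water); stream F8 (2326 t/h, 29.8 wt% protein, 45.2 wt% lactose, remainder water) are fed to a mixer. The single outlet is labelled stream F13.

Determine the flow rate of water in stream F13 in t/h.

831.5 t/h

water out = water in = 661.5×0.378 + 2326×0.250 = 831.55 t/h.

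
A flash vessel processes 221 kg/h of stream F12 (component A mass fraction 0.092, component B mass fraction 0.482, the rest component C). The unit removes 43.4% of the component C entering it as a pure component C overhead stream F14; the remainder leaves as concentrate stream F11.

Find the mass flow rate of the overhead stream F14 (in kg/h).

component C entering = 221×0.426 = 94.146 kg/h; overhead removed = 0.434×94.146 = 40.859 kg/h.

40.86 kg/h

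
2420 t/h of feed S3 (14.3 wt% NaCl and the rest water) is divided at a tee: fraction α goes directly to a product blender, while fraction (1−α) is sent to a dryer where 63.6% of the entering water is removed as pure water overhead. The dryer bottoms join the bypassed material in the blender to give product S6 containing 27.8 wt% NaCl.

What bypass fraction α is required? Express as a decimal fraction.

All 2420×0.143 = 346.06 t/h of NaCl reaches S6, so S6 = 346.06/0.278 = 1244.8 t/h and vapour = 1175.2 t/h.
The evaporator receives (1−α)·2420 of feed at 0.857 water and removes 0.636 of that water:
0.636×0.857×(1−α)×2420 = 1175.2
(1−α) = 1175.2/1319 = 0.8909;  α = 0.1091.

0.109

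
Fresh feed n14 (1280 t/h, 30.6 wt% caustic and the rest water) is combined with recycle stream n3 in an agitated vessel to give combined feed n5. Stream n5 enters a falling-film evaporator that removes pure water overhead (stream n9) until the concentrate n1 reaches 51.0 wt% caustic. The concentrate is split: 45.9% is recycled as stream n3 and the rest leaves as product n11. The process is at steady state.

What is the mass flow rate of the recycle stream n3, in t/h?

651.6 t/h

Overall caustic balance (none leaves overhead): caustic in fresh feed = caustic in product, i.e. 1280×0.306 = (1−0.459)·n1·0.510.
n1 = 391.68/(0.510×0.541) = 1419.6 t/h.
Recycle n3 = 0.459×1419.6 = 651.59 t/h.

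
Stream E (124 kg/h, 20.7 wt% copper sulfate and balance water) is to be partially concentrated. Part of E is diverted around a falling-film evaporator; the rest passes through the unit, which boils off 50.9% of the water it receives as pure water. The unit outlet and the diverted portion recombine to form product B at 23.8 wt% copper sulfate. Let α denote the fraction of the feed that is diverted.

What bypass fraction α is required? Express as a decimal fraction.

All 124×0.207 = 25.668 kg/h of copper sulfate reaches B, so B = 25.668/0.238 = 107.85 kg/h and vapour = 16.151 kg/h.
The evaporator receives (1−α)·124 of feed at 0.793 water and removes 0.509 of that water:
0.509×0.793×(1−α)×124 = 16.151
(1−α) = 16.151/50.051 = 0.3227;  α = 0.6773.

0.677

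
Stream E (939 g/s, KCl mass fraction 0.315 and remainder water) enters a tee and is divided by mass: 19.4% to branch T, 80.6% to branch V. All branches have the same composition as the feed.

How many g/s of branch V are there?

756.8 g/s

Branch V flow = 0.806×939 = 756.83 g/s.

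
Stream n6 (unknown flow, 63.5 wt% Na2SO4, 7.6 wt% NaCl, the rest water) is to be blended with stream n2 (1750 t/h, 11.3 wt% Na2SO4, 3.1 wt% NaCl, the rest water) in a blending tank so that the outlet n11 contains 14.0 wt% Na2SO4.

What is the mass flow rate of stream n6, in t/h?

95.45 t/h

Let n6 be the unknown flow. Total out = 1750 + n6.
Na2SO4 balance: 197.75 + 0.635·n6 = 0.140·(1750 + n6)
(0.635 − 0.140)·n6 = 0.140×1750 − 197.75 = 47.25
n6 = 47.25 / 0.495 = 95.455 t/h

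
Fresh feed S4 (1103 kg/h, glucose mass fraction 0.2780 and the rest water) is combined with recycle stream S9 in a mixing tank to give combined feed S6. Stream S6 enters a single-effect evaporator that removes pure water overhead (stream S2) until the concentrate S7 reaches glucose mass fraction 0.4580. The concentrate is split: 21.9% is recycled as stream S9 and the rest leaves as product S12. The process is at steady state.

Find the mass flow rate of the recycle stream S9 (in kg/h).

187.7 kg/h

Overall glucose balance (none leaves overhead): glucose in fresh feed = glucose in product, i.e. 1103×0.278 = (1−0.219)·S7·0.458.
S7 = 306.63/(0.458×0.781) = 857.24 kg/h.
Recycle S9 = 0.219×857.24 = 187.74 kg/h.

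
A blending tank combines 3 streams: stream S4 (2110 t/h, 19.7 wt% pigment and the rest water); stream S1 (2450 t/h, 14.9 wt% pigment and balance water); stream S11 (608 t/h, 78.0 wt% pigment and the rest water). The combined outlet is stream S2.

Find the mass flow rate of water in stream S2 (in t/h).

3913 t/h

water out = water in = 2110×0.803 + 2450×0.851 + 608×0.220 = 3913 t/h.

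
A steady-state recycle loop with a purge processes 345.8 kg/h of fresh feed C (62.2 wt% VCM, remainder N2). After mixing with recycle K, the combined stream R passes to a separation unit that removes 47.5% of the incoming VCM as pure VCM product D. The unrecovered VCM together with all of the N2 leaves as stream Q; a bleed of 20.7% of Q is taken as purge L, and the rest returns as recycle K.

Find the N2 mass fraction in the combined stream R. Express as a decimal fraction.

N2 enters only via C and leaves only via the purge: 345.8×0.378 = 0.207×(N2 in Q), and the separation unit passes all N2, so N2 in R = N2 in Q = 631.46 kg/h.
VCM in R: m_A = 345.8×0.622 + (1−0.207)·(1−0.475)·m_A, so m_A = 215.09/0.5837 = 368.51 kg/h.
R = 368.51 + 631.46 = 999.97 kg/h.
N2 fraction in R = 631.46/999.97 = 0.631.

0.631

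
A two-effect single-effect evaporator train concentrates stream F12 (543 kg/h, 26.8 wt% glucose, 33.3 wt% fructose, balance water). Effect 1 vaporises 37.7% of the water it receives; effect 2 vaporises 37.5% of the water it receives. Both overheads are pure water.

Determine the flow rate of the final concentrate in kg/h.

410.7 kg/h

water in feed = 543×0.399 = 216.66 kg/h.
After stage 1: water left = (1−0.377)×216.66 = 134.98; stream total = 461.32 kg/h.
After stage 2: water left = (1−0.375)×134.98 = 84.361; final concentrate = 410.7 kg/h.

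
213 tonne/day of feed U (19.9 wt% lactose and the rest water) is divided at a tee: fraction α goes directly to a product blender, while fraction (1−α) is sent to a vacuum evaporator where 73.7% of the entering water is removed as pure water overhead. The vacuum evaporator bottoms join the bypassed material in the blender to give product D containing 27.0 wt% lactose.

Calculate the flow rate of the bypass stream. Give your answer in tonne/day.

All 213×0.199 = 42.387 tonne/day of lactose reaches D, so D = 42.387/0.270 = 156.99 tonne/day and vapour = 56.011 tonne/day.
The evaporator receives (1−α)·213 of feed at 0.801 water and removes 0.737 of that water:
0.737×0.801×(1−α)×213 = 56.011
(1−α) = 56.011/125.74 = 0.4454;  α = 0.5546.
Bypass flow = 0.5546×213 = 118.12 tonne/day.

118.1 tonne/day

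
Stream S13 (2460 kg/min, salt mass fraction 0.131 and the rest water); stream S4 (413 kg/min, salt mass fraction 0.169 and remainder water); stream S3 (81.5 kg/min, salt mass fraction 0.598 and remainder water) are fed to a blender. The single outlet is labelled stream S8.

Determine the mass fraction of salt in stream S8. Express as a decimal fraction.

Total flow out = 2460 + 413 + 81.5 = 2954.5 kg/min.
salt in = 2460×0.131 + 413×0.169 + 81.5×0.598 = 440.79 kg/min.
salt mass fraction in S8 = 440.79/2954.5 = 0.149.

0.149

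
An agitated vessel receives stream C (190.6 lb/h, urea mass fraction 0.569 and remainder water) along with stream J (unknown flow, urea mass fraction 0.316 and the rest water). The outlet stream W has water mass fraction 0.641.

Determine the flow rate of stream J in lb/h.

930.8 lb/h

Let J be the unknown flow. Total out = 190.6 + J.
water balance: 82.149 + 0.684·J = 0.641·(190.6 + J)
(0.684 − 0.641)·J = 0.641×190.6 − 82.149 = 40.026
J = 40.026 / 0.043 = 930.84 lb/h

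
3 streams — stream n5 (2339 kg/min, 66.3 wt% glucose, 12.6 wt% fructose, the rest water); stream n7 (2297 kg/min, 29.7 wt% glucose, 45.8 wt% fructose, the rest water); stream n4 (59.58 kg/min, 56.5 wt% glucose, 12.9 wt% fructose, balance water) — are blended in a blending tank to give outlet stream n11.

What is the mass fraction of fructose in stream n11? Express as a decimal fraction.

Total flow out = 2339 + 2297 + 59.58 = 4695.6 kg/min.
fructose in = 2339×0.126 + 2297×0.458 + 59.58×0.129 = 1354.4 kg/min.
fructose mass fraction in n11 = 1354.4/4695.6 = 0.2884.

0.2884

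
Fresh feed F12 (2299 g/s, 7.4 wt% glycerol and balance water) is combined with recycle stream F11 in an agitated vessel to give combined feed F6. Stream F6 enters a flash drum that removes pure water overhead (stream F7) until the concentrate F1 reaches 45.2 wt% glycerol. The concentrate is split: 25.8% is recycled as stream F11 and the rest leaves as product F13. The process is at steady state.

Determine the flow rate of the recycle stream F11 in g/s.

130.9 g/s

Overall glycerol balance (none leaves overhead): glycerol in fresh feed = glycerol in product, i.e. 2299×0.074 = (1−0.258)·F1·0.452.
F1 = 170.13/(0.452×0.742) = 507.26 g/s.
Recycle F11 = 0.258×507.26 = 130.87 g/s.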